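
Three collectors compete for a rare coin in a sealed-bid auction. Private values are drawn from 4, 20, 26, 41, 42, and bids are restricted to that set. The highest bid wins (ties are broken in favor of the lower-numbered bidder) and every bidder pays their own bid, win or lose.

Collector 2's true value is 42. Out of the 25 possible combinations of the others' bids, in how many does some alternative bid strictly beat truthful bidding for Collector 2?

17

Others bid (4, 4): truth gives 0; bid 20 gives 22 > 0. Violating.
Others bid (4, 20): truth gives 0; bid 20 gives 22 > 0. Violating.
Others bid (4, 26): truth gives 0; bid 26 gives 16 > 0. Violating.
Others bid (4, 41): truth gives 0; bid 41 gives 1 > 0. Violating.
Others bid (4, 42): truth gives 0; no alternative beats it.
Others bid (20, 42): truth gives 0; no alternative beats it.
(Checking all 25 profiles: 17 have a profitable deviation, 8 do not.)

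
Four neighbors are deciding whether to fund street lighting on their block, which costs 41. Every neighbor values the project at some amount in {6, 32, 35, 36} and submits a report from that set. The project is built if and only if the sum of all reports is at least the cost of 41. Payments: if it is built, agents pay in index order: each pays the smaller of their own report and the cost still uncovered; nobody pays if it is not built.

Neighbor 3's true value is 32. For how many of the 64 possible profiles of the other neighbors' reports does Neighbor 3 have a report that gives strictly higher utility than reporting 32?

3

Others report (6, 6, 32): truth gives 3; report 6 gives 26 > 3. Violating.
Others report (6, 6, 35): truth gives 3; report 6 gives 26 > 3. Violating.
Others report (6, 6, 36): truth gives 3; report 6 gives 26 > 3. Violating.
Others report (6, 6, 6): truth gives 3; no alternative beats it.
Others report (6, 32, 6): truth gives 29; no alternative beats it.
(Checking all 64 profiles: 3 have a profitable deviation, 61 do not.)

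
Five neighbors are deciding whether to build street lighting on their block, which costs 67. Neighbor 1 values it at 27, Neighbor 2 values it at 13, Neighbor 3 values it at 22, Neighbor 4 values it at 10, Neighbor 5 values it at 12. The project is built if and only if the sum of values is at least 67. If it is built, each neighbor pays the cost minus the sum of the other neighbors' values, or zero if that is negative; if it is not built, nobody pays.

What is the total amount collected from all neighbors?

Total value 84 ≥ cost 67, so it is built.
Neighbor 1: others sum to 57; max(0, 67 - 57) = 10.
Neighbor 2: others sum to 71; max(0, 67 - 71) = 0.
Neighbor 3: others sum to 62; max(0, 67 - 62) = 5.
Neighbor 4: others sum to 74; max(0, 67 - 74) = 0.
Neighbor 5: others sum to 72; max(0, 67 - 72) = 0.
Total collected = 10 + 0 + 5 + 0 + 0 = 15.

15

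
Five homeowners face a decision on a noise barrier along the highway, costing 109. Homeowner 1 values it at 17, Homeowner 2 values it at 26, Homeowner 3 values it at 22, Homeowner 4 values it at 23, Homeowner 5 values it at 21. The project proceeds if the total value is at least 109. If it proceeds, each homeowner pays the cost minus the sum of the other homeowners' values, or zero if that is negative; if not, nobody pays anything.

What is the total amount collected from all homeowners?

109

Total value 109 ≥ cost 109, so it is built.
Homeowner 1: others sum to 92; max(0, 109 - 92) = 17.
Homeowner 2: others sum to 83; max(0, 109 - 83) = 26.
Homeowner 3: others sum to 87; max(0, 109 - 87) = 22.
Homeowner 4: others sum to 86; max(0, 109 - 86) = 23.
Homeowner 5: others sum to 88; max(0, 109 - 88) = 21.
Total collected = 17 + 26 + 22 + 23 + 21 = 109.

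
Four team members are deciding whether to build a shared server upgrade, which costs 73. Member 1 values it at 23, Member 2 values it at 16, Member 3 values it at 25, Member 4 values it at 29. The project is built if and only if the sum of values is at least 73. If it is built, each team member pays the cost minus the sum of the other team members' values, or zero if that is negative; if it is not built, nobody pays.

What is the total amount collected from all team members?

Total value 93 ≥ cost 73, so it is built.
Member 1: others sum to 70; max(0, 73 - 70) = 3.
Member 2: others sum to 77; max(0, 73 - 77) = 0.
Member 3: others sum to 68; max(0, 73 - 68) = 5.
Member 4: others sum to 64; max(0, 73 - 64) = 9.
Total collected = 3 + 0 + 5 + 9 = 17.

17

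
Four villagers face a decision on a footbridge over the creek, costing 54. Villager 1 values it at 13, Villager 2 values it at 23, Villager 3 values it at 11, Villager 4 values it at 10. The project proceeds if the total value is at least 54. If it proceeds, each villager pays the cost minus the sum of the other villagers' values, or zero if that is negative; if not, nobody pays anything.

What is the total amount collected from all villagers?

Total value 57 ≥ cost 54, so it is built.
Villager 1: others sum to 44; max(0, 54 - 44) = 10.
Villager 2: others sum to 34; max(0, 54 - 34) = 20.
Villager 3: others sum to 46; max(0, 54 - 46) = 8.
Villager 4: others sum to 47; max(0, 54 - 47) = 7.
Total collected = 10 + 20 + 8 + 7 = 45.

45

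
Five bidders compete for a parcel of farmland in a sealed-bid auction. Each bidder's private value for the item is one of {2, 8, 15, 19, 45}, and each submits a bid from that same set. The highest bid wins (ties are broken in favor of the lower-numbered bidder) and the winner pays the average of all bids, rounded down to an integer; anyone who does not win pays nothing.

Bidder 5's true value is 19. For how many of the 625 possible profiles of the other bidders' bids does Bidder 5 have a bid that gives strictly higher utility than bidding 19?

96

Others bid (2, 2, 2, 2): truth gives 14; bid 8 gives 16 > 14. Violating.
Others bid (2, 2, 2, 8): truth gives 13; bid 15 gives 14 > 13. Violating.
Others bid (2, 2, 2, 19): truth gives 0; bid 45 gives 5 > 0. Violating.
Others bid (2, 2, 8, 2): truth gives 13; bid 15 gives 14 > 13. Violating.
Others bid (2, 2, 2, 15): truth gives 11; no alternative beats it.
Others bid (2, 2, 2, 45): truth gives 0; no alternative beats it.
(Checking all 625 profiles: 96 have a profitable deviation, 529 do not.)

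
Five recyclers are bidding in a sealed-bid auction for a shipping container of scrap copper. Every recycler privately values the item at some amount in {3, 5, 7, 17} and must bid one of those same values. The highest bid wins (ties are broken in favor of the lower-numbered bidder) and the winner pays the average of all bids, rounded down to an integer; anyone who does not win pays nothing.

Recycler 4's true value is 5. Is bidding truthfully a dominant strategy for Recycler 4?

No

Consider the case where Recycler 1 bids 3, Recycler 2 bids 3, Recycler 3 bids 3 and Recycler 5 bids 7.
Truthful bid 5: loses, pays 0, utility 0.
Bid 7 instead: wins, pays 4, utility 5 - 4 = 1.
Since 1 > 0, bidding 7 is strictly better here, so truthful bidding is not dominant.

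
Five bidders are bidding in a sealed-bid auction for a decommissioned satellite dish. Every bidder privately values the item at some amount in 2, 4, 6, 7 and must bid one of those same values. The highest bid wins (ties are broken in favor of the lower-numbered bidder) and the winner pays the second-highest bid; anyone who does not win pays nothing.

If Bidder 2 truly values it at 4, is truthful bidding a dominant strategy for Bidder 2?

Yes

Check each profile of the others' bids and compare truth against every alternative bid.
Others bid (2, 2, 2, 2): truth gives 2, best alternative gives 2.
Others bid (2, 2, 2, 4): truth gives 0, best alternative gives 0.
Others bid (2, 2, 2, 6): truth gives 0, best alternative gives 0.
Others bid (2, 2, 2, 7): truth gives 0, best alternative gives 0.
Others bid (2, 2, 4, 2): truth gives 0, best alternative gives 0.
Others bid (2, 2, 4, 4): truth gives 0, best alternative gives 0.
(Remaining 250 profiles checked similarly; truth is weakly best in each.)
In every case the truthful bid is at least as good as any alternative, so it is a dominant strategy.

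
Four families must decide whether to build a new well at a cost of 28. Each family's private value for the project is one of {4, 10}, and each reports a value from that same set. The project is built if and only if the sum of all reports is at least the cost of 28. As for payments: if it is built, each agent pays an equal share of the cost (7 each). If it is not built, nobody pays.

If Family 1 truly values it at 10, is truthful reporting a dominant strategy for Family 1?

Yes

Check each profile of the others' reports and compare truth against every alternative report.
Others report (4, 4, 10): truth gives 3, best alternative gives 0.
Others report (4, 10, 4): truth gives 3, best alternative gives 0.
Others report (10, 4, 4): truth gives 3, best alternative gives 0.
Others report (4, 10, 10): truth gives 3, best alternative gives 3.
Others report (10, 4, 10): truth gives 3, best alternative gives 3.
Others report (10, 10, 4): truth gives 3, best alternative gives 3.
(Remaining 2 profiles checked similarly; truth is weakly best in each.)
In every case the truthful report is at least as good as any alternative, so it is a dominant strategy.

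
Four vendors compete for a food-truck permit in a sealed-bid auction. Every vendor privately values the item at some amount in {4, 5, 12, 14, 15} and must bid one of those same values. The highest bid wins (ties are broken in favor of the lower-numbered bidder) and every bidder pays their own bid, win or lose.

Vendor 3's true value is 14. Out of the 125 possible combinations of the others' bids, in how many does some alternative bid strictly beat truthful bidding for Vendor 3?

101

Others bid (4, 4, 4): truth gives 0; bid 5 gives 9 > 0. Violating.
Others bid (4, 4, 5): truth gives 0; bid 5 gives 9 > 0. Violating.
Others bid (4, 4, 12): truth gives 0; bid 12 gives 2 > 0. Violating.
Others bid (4, 4, 15): truth gives -14; bid 15 gives -1 > -14. Violating.
Others bid (4, 4, 14): truth gives 0; no alternative beats it.
Others bid (4, 5, 14): truth gives 0; no alternative beats it.
(Checking all 125 profiles: 101 have a profitable deviation, 24 do not.)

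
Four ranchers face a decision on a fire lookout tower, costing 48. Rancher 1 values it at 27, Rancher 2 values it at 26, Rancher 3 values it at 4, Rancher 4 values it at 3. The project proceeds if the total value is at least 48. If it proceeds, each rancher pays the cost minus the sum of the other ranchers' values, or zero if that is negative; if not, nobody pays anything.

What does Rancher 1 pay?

15

Total value 60 ≥ cost 48, so the project is built.
The other ranchers' values sum to 33.
Cost minus that sum is 48 - 33 = 15.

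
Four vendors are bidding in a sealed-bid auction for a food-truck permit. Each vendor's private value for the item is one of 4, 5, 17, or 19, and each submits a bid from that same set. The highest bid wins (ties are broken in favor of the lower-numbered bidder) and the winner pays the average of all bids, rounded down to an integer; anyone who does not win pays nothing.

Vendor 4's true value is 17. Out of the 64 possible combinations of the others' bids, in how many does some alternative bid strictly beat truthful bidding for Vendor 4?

19

Others bid (4, 4, 4): truth gives 10; bid 5 gives 13 > 10. Violating.
Others bid (4, 4, 17): truth gives 0; bid 19 gives 6 > 0. Violating.
Others bid (4, 5, 17): truth gives 0; bid 19 gives 6 > 0. Violating.
Others bid (4, 17, 4): truth gives 0; bid 19 gives 6 > 0. Violating.
Others bid (4, 4, 5): truth gives 10; no alternative beats it.
Others bid (4, 4, 19): truth gives 0; no alternative beats it.
(Checking all 64 profiles: 19 have a profitable deviation, 45 do not.)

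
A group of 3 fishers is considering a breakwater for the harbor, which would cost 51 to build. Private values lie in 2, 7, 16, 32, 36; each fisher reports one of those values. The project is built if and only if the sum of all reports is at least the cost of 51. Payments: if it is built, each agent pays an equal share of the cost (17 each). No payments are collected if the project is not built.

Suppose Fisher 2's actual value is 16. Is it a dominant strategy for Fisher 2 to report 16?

Consider the case where Fisher 1 reports 2 and Fisher 3 reports 36.
Truthful report 16: project built, pays 17, utility 16 - 17 = -1.
Report 2 instead: project not built, utility 0.
Since 0 > -1, reporting 2 is strictly better here, so truthful reporting is not dominant.

No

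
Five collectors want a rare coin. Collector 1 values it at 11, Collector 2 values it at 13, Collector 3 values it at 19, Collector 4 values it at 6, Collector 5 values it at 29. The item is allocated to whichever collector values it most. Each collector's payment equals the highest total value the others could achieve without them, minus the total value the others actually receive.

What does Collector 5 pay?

19

Collector 5 has the highest value and receives the item.
Without Collector 5, the item would go to the next-highest value, 19, so the others could achieve 19.
With Collector 5 present and winning, the others receive nothing, so their total is 0.
Payment = 19 - 0 = 19.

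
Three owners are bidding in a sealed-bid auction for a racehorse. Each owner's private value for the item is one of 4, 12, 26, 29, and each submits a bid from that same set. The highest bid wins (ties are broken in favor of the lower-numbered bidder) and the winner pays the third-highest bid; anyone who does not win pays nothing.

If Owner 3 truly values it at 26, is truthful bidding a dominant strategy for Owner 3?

Consider the case where Owner 1 bids 4 and Owner 2 bids 26.
Truthful bid 26: loses, pays 0, utility 0.
Bid 29 instead: wins, pays 4, utility 26 - 4 = 22.
Since 22 > 0, bidding 29 is strictly better here, so truthful bidding is not dominant.

No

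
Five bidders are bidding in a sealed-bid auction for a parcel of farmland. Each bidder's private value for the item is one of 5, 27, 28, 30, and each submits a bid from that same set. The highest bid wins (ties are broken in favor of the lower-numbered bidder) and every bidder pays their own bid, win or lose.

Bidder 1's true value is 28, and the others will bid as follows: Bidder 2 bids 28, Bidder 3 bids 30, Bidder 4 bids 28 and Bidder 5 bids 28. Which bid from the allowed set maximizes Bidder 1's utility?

Bid 5: loses but pays 5, utility -5.
Bid 27: loses but pays 27, utility -27.
Bid 28: loses but pays 28, utility -28.
Bid 30: wins, pays 30, utility 28 - 30 = -2.
The best choice is 30 with utility -2.

30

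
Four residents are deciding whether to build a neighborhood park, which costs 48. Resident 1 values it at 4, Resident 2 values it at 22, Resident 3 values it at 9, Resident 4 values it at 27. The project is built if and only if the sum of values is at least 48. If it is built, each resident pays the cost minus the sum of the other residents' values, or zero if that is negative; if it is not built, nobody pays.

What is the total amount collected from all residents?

21

Total value 62 ≥ cost 48, so it is built.
Resident 1: others sum to 58; max(0, 48 - 58) = 0.
Resident 2: others sum to 40; max(0, 48 - 40) = 8.
Resident 3: others sum to 53; max(0, 48 - 53) = 0.
Resident 4: others sum to 35; max(0, 48 - 35) = 13.
Total collected = 0 + 8 + 0 + 13 = 21.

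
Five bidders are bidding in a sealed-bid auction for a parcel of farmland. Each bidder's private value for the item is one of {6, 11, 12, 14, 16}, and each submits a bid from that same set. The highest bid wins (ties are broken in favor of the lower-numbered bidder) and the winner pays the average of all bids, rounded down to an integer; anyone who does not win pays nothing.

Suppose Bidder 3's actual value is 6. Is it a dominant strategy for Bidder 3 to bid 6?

Check each profile of the others' bids and compare truth against every alternative bid.
Others bid (6, 6, 11, 11): truth gives 0, best alternative gives -3.
Others bid (6, 6, 6, 11): truth gives 0, best alternative gives -2.
Others bid (6, 6, 11, 6): truth gives 0, best alternative gives -2.
Others bid (6, 6, 6, 6): truth gives 0, best alternative gives -1.
Others bid (6, 6, 6, 12): truth gives 0, best alternative gives 0.
Others bid (6, 6, 6, 14): truth gives 0, best alternative gives 0.
(Remaining 619 profiles checked similarly; truth is weakly best in each.)
In every case the truthful bid is at least as good as any alternative, so it is a dominant strategy.

Yes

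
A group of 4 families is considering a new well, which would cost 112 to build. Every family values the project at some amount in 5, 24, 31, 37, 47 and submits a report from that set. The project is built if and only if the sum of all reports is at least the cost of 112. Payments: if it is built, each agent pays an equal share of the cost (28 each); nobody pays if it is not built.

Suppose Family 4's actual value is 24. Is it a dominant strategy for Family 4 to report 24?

No

Consider the case where Family 1 reports 5, Family 2 reports 37 and Family 3 reports 47.
Truthful report 24: project built, pays 28, utility 24 - 28 = -4.
Report 5 instead: project not built, utility 0.
Since 0 > -4, reporting 5 is strictly better here, so truthful reporting is not dominant.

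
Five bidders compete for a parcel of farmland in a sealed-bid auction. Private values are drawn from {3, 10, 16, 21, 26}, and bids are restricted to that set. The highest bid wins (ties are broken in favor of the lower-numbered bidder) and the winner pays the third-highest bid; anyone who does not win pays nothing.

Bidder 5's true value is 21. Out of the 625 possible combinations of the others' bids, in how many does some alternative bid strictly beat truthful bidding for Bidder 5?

108

Others bid (3, 3, 3, 21): truth gives 0; bid 26 gives 18 > 0. Violating.
Others bid (3, 3, 10, 21): truth gives 0; bid 26 gives 11 > 0. Violating.
Others bid (3, 3, 16, 21): truth gives 0; bid 26 gives 5 > 0. Violating.
Others bid (3, 3, 21, 3): truth gives 0; bid 26 gives 18 > 0. Violating.
Others bid (3, 3, 3, 3): truth gives 18; no alternative beats it.
Others bid (3, 3, 3, 10): truth gives 18; no alternative beats it.
(Checking all 625 profiles: 108 have a profitable deviation, 517 do not.)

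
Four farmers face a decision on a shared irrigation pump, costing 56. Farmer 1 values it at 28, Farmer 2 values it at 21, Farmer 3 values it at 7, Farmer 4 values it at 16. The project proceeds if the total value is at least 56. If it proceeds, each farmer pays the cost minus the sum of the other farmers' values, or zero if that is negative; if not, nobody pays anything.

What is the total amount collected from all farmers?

17

Total value 72 ≥ cost 56, so it is built.
Farmer 1: others sum to 44; max(0, 56 - 44) = 12.
Farmer 2: others sum to 51; max(0, 56 - 51) = 5.
Farmer 3: others sum to 65; max(0, 56 - 65) = 0.
Farmer 4: others sum to 56; max(0, 56 - 56) = 0.
Total collected = 12 + 5 + 0 + 0 = 17.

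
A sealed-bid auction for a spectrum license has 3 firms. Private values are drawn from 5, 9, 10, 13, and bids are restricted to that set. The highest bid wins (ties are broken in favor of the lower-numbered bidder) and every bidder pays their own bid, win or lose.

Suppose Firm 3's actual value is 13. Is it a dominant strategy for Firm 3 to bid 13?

No

Consider the case where Firm 1 bids 5 and Firm 2 bids 5.
Truthful bid 13: wins, pays 13, utility 13 - 13 = 0.
Bid 9 instead: wins, pays 9, utility 13 - 9 = 4.
Since 4 > 0, bidding 9 is strictly better here, so truthful bidding is not dominant.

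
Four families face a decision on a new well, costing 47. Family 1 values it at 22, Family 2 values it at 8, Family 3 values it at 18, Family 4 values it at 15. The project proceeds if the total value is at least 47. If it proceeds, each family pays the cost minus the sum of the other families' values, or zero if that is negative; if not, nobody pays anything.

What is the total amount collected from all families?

8

Total value 63 ≥ cost 47, so it is built.
Family 1: others sum to 41; max(0, 47 - 41) = 6.
Family 2: others sum to 55; max(0, 47 - 55) = 0.
Family 3: others sum to 45; max(0, 47 - 45) = 2.
Family 4: others sum to 48; max(0, 47 - 48) = 0.
Total collected = 6 + 0 + 2 + 0 = 8.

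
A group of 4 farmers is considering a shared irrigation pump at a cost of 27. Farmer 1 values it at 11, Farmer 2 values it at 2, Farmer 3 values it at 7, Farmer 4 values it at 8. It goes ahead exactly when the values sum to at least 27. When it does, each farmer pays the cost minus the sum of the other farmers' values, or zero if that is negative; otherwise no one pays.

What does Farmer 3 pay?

6

Total value 28 ≥ cost 27, so the project is built.
The other farmers' values sum to 21.
Cost minus that sum is 27 - 21 = 6.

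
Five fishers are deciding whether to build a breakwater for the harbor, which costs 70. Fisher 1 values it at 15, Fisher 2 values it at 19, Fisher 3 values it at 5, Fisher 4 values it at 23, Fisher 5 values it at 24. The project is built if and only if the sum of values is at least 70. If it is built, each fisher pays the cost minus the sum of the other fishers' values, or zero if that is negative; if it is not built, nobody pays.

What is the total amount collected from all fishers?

Total value 86 ≥ cost 70, so it is built.
Fisher 1: others sum to 71; max(0, 70 - 71) = 0.
Fisher 2: others sum to 67; max(0, 70 - 67) = 3.
Fisher 3: others sum to 81; max(0, 70 - 81) = 0.
Fisher 4: others sum to 63; max(0, 70 - 63) = 7.
Fisher 5: others sum to 62; max(0, 70 - 62) = 8.
Total collected = 0 + 3 + 0 + 7 + 8 = 18.

18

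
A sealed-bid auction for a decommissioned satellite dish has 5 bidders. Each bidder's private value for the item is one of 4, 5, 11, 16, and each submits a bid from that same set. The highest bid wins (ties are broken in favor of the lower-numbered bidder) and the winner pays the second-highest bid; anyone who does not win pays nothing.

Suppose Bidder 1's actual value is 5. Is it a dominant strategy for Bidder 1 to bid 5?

Check each profile of the others' bids and compare truth against every alternative bid.
Others bid (4, 4, 4, 4): truth gives 1, best alternative gives 1.
Others bid (4, 4, 4, 5): truth gives 0, best alternative gives 0.
Others bid (4, 4, 4, 11): truth gives 0, best alternative gives 0.
Others bid (4, 4, 4, 16): truth gives 0, best alternative gives 0.
Others bid (4, 4, 5, 4): truth gives 0, best alternative gives 0.
Others bid (4, 4, 5, 5): truth gives 0, best alternative gives 0.
(Remaining 250 profiles checked similarly; truth is weakly best in each.)
In every case the truthful bid is at least as good as any alternative, so it is a dominant strategy.

Yes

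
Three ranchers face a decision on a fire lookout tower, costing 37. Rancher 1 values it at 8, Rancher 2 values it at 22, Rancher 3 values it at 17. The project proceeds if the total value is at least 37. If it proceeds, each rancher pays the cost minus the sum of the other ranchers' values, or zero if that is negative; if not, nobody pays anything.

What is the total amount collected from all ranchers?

19

Total value 47 ≥ cost 37, so it is built.
Rancher 1: others sum to 39; max(0, 37 - 39) = 0.
Rancher 2: others sum to 25; max(0, 37 - 25) = 12.
Rancher 3: others sum to 30; max(0, 37 - 30) = 7.
Total collected = 0 + 12 + 7 = 19.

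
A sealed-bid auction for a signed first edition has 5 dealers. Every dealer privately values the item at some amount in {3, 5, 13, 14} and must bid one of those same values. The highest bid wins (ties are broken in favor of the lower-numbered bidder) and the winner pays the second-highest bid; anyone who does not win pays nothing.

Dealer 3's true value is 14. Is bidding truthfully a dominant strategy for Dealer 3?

Check each profile of the others' bids and compare truth against every alternative bid.
Others bid (3, 13, 3, 3): truth gives 1, best alternative gives 0.
Others bid (3, 13, 3, 5): truth gives 1, best alternative gives 0.
Others bid (3, 13, 3, 13): truth gives 1, best alternative gives 0.
Others bid (3, 13, 5, 3): truth gives 1, best alternative gives 0.
Others bid (3, 13, 5, 5): truth gives 1, best alternative gives 0.
Others bid (3, 13, 5, 13): truth gives 1, best alternative gives 0.
(Remaining 250 profiles checked similarly; truth is weakly best in each.)
In every case the truthful bid is at least as good as any alternative, so it is a dominant strategy.

Yes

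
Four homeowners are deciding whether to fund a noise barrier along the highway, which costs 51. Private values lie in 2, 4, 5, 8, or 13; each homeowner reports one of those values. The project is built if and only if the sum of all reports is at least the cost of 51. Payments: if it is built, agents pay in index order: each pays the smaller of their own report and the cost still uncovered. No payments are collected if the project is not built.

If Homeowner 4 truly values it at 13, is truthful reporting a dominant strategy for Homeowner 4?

Yes

Check each profile of the others' reports and compare truth against every alternative report.
Others report (13, 13, 13): truth gives 1, best alternative gives 0.
Others report (2, 2, 2): truth gives 0, best alternative gives 0.
Others report (2, 2, 4): truth gives 0, best alternative gives 0.
Others report (2, 2, 5): truth gives 0, best alternative gives 0.
Others report (2, 2, 8): truth gives 0, best alternative gives 0.
Others report (2, 2, 13): truth gives 0, best alternative gives 0.
(Remaining 119 profiles checked similarly; truth is weakly best in each.)
In every case the truthful report is at least as good as any alternative, so it is a dominant strategy.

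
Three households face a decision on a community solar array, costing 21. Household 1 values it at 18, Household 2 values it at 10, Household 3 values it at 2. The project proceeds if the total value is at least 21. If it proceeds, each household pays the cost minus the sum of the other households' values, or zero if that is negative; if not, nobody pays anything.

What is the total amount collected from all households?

10

Total value 30 ≥ cost 21, so it is built.
Household 1: others sum to 12; max(0, 21 - 12) = 9.
Household 2: others sum to 20; max(0, 21 - 20) = 1.
Household 3: others sum to 28; max(0, 21 - 28) = 0.
Total collected = 9 + 1 + 0 = 10.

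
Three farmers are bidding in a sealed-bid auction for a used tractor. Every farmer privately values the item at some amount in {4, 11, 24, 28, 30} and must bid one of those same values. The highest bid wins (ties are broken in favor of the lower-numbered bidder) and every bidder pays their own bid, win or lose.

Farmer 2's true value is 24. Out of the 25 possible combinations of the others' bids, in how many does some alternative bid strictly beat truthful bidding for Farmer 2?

21

Others bid (4, 4): truth gives 0; bid 11 gives 13 > 0. Violating.
Others bid (4, 11): truth gives 0; bid 11 gives 13 > 0. Violating.
Others bid (4, 28): truth gives -24; bid 4 gives -4 > -24. Violating.
Others bid (4, 30): truth gives -24; bid 4 gives -4 > -24. Violating.
Others bid (4, 24): truth gives 0; no alternative beats it.
Others bid (11, 4): truth gives 0; no alternative beats it.
(Checking all 25 profiles: 21 have a profitable deviation, 4 do not.)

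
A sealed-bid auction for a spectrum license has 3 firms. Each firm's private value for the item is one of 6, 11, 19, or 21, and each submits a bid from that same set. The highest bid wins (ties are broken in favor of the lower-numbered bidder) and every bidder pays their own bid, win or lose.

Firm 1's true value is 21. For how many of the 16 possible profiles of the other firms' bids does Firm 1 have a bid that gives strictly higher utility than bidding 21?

9

Others bid (6, 6): truth gives 0; bid 6 gives 15 > 0. Violating.
Others bid (6, 11): truth gives 0; bid 11 gives 10 > 0. Violating.
Others bid (6, 19): truth gives 0; bid 19 gives 2 > 0. Violating.
Others bid (11, 6): truth gives 0; bid 11 gives 10 > 0. Violating.
Others bid (6, 21): truth gives 0; no alternative beats it.
Others bid (11, 21): truth gives 0; no alternative beats it.
(Checking all 16 profiles: 9 have a profitable deviation, 7 do not.)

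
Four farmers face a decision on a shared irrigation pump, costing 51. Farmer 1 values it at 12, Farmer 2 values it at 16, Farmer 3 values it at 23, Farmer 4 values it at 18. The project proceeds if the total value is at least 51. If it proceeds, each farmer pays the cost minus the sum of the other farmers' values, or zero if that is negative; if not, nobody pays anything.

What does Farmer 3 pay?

5

Total value 69 ≥ cost 51, so the project is built.
The other farmers' values sum to 46.
Cost minus that sum is 51 - 46 = 5.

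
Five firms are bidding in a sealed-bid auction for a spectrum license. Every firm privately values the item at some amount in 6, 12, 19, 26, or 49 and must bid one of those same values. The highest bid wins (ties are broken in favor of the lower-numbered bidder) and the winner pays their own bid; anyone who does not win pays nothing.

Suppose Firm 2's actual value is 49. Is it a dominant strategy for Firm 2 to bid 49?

Consider the case where Firm 1 bids 6, Firm 3 bids 6, Firm 4 bids 6 and Firm 5 bids 6.
Truthful bid 49: wins, pays 49, utility 49 - 49 = 0.
Bid 12 instead: wins, pays 12, utility 49 - 12 = 37.
Since 37 > 0, bidding 12 is strictly better here, so truthful bidding is not dominant.

No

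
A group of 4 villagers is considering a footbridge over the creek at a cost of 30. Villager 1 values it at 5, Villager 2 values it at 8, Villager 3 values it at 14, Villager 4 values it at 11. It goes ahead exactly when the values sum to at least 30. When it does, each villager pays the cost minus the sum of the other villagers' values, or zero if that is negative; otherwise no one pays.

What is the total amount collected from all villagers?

Total value 38 ≥ cost 30, so it is built.
Villager 1: others sum to 33; max(0, 30 - 33) = 0.
Villager 2: others sum to 30; max(0, 30 - 30) = 0.
Villager 3: others sum to 24; max(0, 30 - 24) = 6.
Villager 4: others sum to 27; max(0, 30 - 27) = 3.
Total collected = 0 + 0 + 6 + 3 = 9.

9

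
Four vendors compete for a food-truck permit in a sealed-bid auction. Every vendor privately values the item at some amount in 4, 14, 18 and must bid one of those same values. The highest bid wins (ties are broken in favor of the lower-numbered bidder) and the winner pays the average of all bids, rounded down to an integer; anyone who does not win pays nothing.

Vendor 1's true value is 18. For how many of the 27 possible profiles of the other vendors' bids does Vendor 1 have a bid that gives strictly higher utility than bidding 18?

Others bid (4, 4, 4): truth gives 11; bid 4 gives 14 > 11. Violating.
Others bid (4, 4, 14): truth gives 8; bid 14 gives 9 > 8. Violating.
Others bid (4, 14, 4): truth gives 8; bid 14 gives 9 > 8. Violating.
Others bid (4, 14, 14): truth gives 6; bid 14 gives 7 > 6. Violating.
Others bid (4, 4, 18): truth gives 7; no alternative beats it.
Others bid (4, 14, 18): truth gives 5; no alternative beats it.
(Checking all 27 profiles: 8 have a profitable deviation, 19 do not.)

8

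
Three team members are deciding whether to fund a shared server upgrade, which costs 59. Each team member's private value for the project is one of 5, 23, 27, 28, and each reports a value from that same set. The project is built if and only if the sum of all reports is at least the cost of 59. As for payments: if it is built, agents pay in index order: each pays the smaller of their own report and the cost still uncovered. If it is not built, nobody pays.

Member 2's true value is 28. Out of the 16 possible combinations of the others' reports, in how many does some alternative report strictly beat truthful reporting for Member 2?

13

Others report (5, 27): truth gives 0; report 27 gives 1 > 0. Violating.
Others report (5, 28): truth gives 0; report 27 gives 1 > 0. Violating.
Others report (23, 23): truth gives 0; report 23 gives 5 > 0. Violating.
Others report (23, 27): truth gives 0; report 23 gives 5 > 0. Violating.
Others report (5, 5): truth gives 0; no alternative beats it.
Others report (5, 23): truth gives 0; no alternative beats it.
(Checking all 16 profiles: 13 have a profitable deviation, 3 do not.)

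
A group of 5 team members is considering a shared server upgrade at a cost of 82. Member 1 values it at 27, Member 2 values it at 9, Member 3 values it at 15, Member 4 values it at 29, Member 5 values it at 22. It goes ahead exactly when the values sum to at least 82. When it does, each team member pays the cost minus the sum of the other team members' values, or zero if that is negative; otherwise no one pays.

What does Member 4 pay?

9

Total value 102 ≥ cost 82, so the project is built.
The other team members' values sum to 73.
Cost minus that sum is 82 - 73 = 9.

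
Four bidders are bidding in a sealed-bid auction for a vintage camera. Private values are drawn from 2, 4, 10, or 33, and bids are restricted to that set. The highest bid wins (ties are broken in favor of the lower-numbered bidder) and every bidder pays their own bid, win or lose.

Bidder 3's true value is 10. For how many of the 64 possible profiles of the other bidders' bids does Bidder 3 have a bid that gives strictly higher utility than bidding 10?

54

Others bid (2, 2, 2): truth gives 0; bid 4 gives 6 > 0. Violating.
Others bid (2, 2, 4): truth gives 0; bid 4 gives 6 > 0. Violating.
Others bid (2, 2, 33): truth gives -10; bid 2 gives -2 > -10. Violating.
Others bid (2, 4, 33): truth gives -10; bid 2 gives -2 > -10. Violating.
Others bid (2, 2, 10): truth gives 0; no alternative beats it.
Others bid (2, 4, 2): truth gives 0; no alternative beats it.
(Checking all 64 profiles: 54 have a profitable deviation, 10 do not.)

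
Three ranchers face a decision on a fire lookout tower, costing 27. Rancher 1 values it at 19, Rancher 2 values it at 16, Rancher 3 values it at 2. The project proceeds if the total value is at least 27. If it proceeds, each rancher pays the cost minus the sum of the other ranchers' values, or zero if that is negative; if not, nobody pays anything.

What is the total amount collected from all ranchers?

15

Total value 37 ≥ cost 27, so it is built.
Rancher 1: others sum to 18; max(0, 27 - 18) = 9.
Rancher 2: others sum to 21; max(0, 27 - 21) = 6.
Rancher 3: others sum to 35; max(0, 27 - 35) = 0.
Total collected = 9 + 6 + 0 = 15.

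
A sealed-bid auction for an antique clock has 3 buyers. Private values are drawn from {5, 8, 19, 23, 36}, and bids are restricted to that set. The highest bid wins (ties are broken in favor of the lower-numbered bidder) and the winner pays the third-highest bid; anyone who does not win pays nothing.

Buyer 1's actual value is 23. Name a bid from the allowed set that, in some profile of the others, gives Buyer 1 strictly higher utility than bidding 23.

Suppose Buyer 2 bids 5 and Buyer 3 bids 36.
Bid 23: loses, pays 0, utility 0.
Bid 36: wins, pays 5, utility 23 - 5 = 18.
So bidding 36 beats truth here (18 > 0).

36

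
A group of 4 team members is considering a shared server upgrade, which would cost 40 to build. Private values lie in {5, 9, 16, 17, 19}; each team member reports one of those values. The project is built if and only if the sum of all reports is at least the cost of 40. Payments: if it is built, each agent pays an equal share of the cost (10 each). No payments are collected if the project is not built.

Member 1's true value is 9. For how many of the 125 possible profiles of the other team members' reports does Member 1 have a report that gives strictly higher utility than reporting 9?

15

Others report (5, 9, 17): truth gives -1; report 5 gives 0 > -1. Violating.
Others report (5, 9, 19): truth gives -1; report 5 gives 0 > -1. Violating.
Others report (5, 17, 9): truth gives -1; report 5 gives 0 > -1. Violating.
Others report (5, 19, 9): truth gives -1; report 5 gives 0 > -1. Violating.
Others report (5, 5, 5): truth gives 0; no alternative beats it.
Others report (5, 5, 9): truth gives 0; no alternative beats it.
(Checking all 125 profiles: 15 have a profitable deviation, 110 do not.)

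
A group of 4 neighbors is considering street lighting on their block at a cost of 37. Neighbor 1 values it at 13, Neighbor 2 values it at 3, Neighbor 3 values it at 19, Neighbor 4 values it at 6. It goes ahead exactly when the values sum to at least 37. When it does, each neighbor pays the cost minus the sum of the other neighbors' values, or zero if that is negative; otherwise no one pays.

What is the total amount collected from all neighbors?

Total value 41 ≥ cost 37, so it is built.
Neighbor 1: others sum to 28; max(0, 37 - 28) = 9.
Neighbor 2: others sum to 38; max(0, 37 - 38) = 0.
Neighbor 3: others sum to 22; max(0, 37 - 22) = 15.
Neighbor 4: others sum to 35; max(0, 37 - 35) = 2.
Total collected = 9 + 0 + 15 + 2 = 26.

26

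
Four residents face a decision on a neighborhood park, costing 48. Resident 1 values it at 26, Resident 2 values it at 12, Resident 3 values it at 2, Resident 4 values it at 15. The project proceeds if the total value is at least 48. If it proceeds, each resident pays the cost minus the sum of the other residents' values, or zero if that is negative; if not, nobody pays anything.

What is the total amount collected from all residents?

32

Total value 55 ≥ cost 48, so it is built.
Resident 1: others sum to 29; max(0, 48 - 29) = 19.
Resident 2: others sum to 43; max(0, 48 - 43) = 5.
Resident 3: others sum to 53; max(0, 48 - 53) = 0.
Resident 4: others sum to 40; max(0, 48 - 40) = 8.
Total collected = 19 + 5 + 0 + 8 = 32.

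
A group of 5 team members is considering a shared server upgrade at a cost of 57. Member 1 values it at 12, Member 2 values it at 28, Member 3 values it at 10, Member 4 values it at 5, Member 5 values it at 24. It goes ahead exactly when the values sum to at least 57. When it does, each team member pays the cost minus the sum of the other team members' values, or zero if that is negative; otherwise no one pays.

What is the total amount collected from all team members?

Total value 79 ≥ cost 57, so it is built.
Member 1: others sum to 67; max(0, 57 - 67) = 0.
Member 2: others sum to 51; max(0, 57 - 51) = 6.
Member 3: others sum to 69; max(0, 57 - 69) = 0.
Member 4: others sum to 74; max(0, 57 - 74) = 0.
Member 5: others sum to 55; max(0, 57 - 55) = 2.
Total collected = 0 + 6 + 0 + 0 + 2 = 8.

8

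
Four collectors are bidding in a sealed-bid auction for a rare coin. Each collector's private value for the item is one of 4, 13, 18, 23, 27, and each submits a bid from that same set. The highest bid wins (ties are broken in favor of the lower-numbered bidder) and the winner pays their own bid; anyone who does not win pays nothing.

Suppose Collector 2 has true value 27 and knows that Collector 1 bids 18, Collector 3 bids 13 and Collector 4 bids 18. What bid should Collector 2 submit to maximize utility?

Bid 4: loses, pays 0, utility 0.
Bid 13: loses, pays 0, utility 0.
Bid 18: loses, pays 0, utility 0.
Bid 23: wins, pays 23, utility 27 - 23 = 4.
Bid 27: wins, pays 27, utility 27 - 27 = 0.
The best choice is 23 with utility 4.

23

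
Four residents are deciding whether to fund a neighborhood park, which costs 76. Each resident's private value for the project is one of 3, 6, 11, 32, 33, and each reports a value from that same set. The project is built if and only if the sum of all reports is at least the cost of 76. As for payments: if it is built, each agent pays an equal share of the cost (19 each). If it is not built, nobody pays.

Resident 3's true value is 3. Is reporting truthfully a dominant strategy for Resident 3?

Yes

Check each profile of the others' reports and compare truth against every alternative report.
Others report (6, 32, 32): truth gives 0, best alternative gives -16.
Others report (6, 32, 33): truth gives 0, best alternative gives -16.
Others report (6, 33, 32): truth gives 0, best alternative gives -16.
Others report (6, 33, 33): truth gives 0, best alternative gives -16.
Others report (32, 6, 32): truth gives 0, best alternative gives -16.
Others report (32, 6, 33): truth gives 0, best alternative gives -16.
(Remaining 119 profiles checked similarly; truth is weakly best in each.)
In every case the truthful report is at least as good as any alternative, so it is a dominant strategy.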